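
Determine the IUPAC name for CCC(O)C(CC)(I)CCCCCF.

The longest chain bearing the –OH group is 9 carbons long (nonane).
An alcohol (–OH) is the principal characteristic group, giving the suffix -ol.
The numbering direction is chosen so that numbering from this end puts the hydroxyl group at C-3 rather than C-7.
This places the hydroxyl at C-3; an ethyl group at C-4; a fluoro group at C-9; an iodo group at C-4.
The substituents are ordered alphabetically, ignoring any di-/tri- multipliers.
Assembling the pieces gives 4-ethyl-9-fluoro-4-iodononan-3-ol.

4-ethyl-9-fluoro-4-iodononan-3-ol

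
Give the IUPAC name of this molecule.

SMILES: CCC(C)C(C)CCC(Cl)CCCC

7-chloro-3,4-dimethylundecane

The longest carbon chain is 11 atoms: the parent is undecane.
Choose the numbering such that the substituent locant set {3,4,7} is lower than {5,8,9} at the first point of difference.
With this numbering: a chloro group at C-7; methyl groups at C-3 and C-4.
Substituent prefixes are cited in alphabetical order (multiplying prefixes like di-/tri- are ignored for ordering).
Putting it together: 7-chloro-3,4-dimethylundecane.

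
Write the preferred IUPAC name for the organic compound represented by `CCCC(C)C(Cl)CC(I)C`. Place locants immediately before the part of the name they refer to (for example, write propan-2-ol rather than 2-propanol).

The parent chain contains 8 carbons (octane).
Choose the numbering such that the substituent locant set {2,4,5} is lower than {4,5,7} at the first point of difference.
That gives a chloro group at C-4; an iodo group at C-2; a methyl group at C-5.
Substituent prefixes are cited in alphabetical order (multiplying prefixes like di-/tri- are ignored for ordering).
Putting it together: 4-chloro-2-iodo-5-methyloctane.

4-chloro-2-iodo-5-methyloctane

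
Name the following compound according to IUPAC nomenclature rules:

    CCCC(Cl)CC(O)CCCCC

The longest carbon chain that includes the –OH group has 11 carbons, so the parent hydride is undecane.
The principal characteristic group is an alcohol (–OH), named with the suffix -ol.
Number the chain so that the substituent locant set {4} is lower than {8} at the first point of difference.
That gives the hydroxyl at C-6; a chloro group at C-4.
Assembling the pieces gives 4-chloroundecan-6-ol.

4-chloroundecan-6-ol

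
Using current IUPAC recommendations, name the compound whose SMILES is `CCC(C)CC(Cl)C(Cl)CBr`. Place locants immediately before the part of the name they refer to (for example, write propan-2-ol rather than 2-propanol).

The longest continuous carbon chain has 7 atoms, so the parent hydride is heptane.
Number the chain so that the substituent locant set {1,2,3,5} is lower than {3,5,6,7} at the first point of difference.
With this numbering: a bromo group at C-1; chloro groups at C-2 and C-3; a methyl group at C-5.
Substituent prefixes are cited in alphabetical order (multiplying prefixes like di-/tri- are ignored for ordering).
The name is 1-bromo-2,3-dichloro-5-methylheptane.

1-bromo-2,3-dichloro-5-methylheptane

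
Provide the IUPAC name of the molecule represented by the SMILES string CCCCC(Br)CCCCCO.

6-bromodecan-1-ol

The longest chain bearing the –OH group is 10 carbons long (decane).
The highest-priority functional group is an alcohol (–OH), so the name ends in -ol.
Number the chain so that numbering from this end puts the hydroxyl group at C-1 rather than C-10.
That gives the hydroxyl at C-1; a bromo group at C-6.
The name is 6-bromodecan-1-ol.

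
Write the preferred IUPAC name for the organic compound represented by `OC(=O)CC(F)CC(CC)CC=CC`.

5-ethyl-3-fluoronon-7-enoic acid

Counting along the main chain through the –COOH group and the multiple bond gives 9 carbons: the parent is nonane.
The highest-priority functional group is a carboxylic acid (terminal –COOH), so the name ends in -oic acid.
There is one C=C double bond, indicated by the ending -ene.
Number the chain so that the carboxylic acid carbon is C-1 by definition.
With this numbering: the double bond between C-7 and C-8; an ethyl group at C-5; a fluoro group at C-3.
The substituents are ordered alphabetically, ignoring any di-/tri- multipliers.
Assembling the pieces gives 5-ethyl-3-fluoronon-7-enoic acid.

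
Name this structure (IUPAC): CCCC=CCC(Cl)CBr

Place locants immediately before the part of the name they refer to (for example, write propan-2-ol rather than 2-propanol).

The longest carbon chain that includes the multiple bond has 8 carbons, so the parent hydride is octane.
A C=C double bond in the chain gives the infix -ene-.
Choose the numbering such that the substituent locant set {1,2} is lower than {7,8} at the first point of difference.
That gives the double bond between C-4 and C-5; a bromo group at C-1; a chloro group at C-2.
Prefixes are listed alphabetically: bromo, chloro.
Putting it together: 1-bromo-2-chlorooct-4-ene.

1-bromo-2-chlorooct-4-ene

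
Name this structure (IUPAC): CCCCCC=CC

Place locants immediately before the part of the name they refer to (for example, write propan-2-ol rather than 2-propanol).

The longest chain bearing the multiple bond is 8 carbons long (octane).
A C=C double bond in the chain gives the infix -ene-.
Number the chain so that numbering from this end puts the double bond at C-2 rather than C-6.
That gives the double bond between C-2 and C-3.
Assembling the pieces gives oct-2-ene.

oct-2-ene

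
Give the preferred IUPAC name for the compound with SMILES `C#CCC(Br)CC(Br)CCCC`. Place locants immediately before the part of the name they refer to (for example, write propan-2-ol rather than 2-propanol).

4,6-dibromodec-1-yne

The longest chain bearing the multiple bond is 10 carbons long (decane).
There is one C≡C triple bond, indicated by the ending -yne.
Number the chain so that numbering from this end puts the triple bond at C-1 rather than C-9.
That gives the triple bond between C-1 and C-2; bromo groups at C-4 and C-6.
Putting it together: 4,6-dibromodec-1-yne.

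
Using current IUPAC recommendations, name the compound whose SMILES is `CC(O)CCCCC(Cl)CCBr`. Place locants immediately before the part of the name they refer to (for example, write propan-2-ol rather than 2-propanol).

9-bromo-7-chlorononan-2-ol

The longest carbon chain that includes the –OH group has 9 carbons, so the parent hydride is nonane.
The principal characteristic group is an alcohol (–OH), named with the suffix -ol.
Number the chain so that numbering from this end puts the hydroxyl group at C-2 rather than C-8.
That gives the hydroxyl at C-2; a bromo group at C-9; a chloro group at C-7.
The substituents are ordered alphabetically, ignoring any di-/tri- multipliers.
Putting it together: 9-bromo-7-chlorononan-2-ol.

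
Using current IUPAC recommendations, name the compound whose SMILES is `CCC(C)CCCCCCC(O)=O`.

The longest chain bearing the –COOH group is 10 carbons long (decane).
A carboxylic acid (terminal –COOH) is the principal characteristic group, giving the suffix -oic acid.
Number the chain so that the carboxylic acid carbon is C-1 by definition.
With this numbering: a methyl group at C-8.
Putting it together: 8-methyldecanoic acid.

8-methyldecanoic acid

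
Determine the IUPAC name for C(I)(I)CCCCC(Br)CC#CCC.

The longest carbon chain that includes the multiple bond has 11 carbons, so the parent hydride is undecane.
A C≡C triple bond in the chain gives the infix -yne-.
Choose the numbering such that numbering from this end puts the triple bond at C-3 rather than C-8.
With this numbering: the triple bond between C-3 and C-4; a bromo group at C-6; two iodo groups at C-11.
Prefixes are listed alphabetically: bromo, iodo.
The name is 6-bromo-11,11-diiodoundec-3-yne.

6-bromo-11,11-diiodoundec-3-yne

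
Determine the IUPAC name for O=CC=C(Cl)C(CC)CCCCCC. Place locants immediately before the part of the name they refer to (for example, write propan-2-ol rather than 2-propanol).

Counting along the main chain through the –CHO group and the multiple bond gives 10 carbons: the parent is decane.
The principal characteristic group is an aldehyde (terminal –CHO), named with the suffix -al.
There is one C=C double bond, indicated by the ending -ene.
Number the chain so that the aldehyde carbon is C-1 by definition.
This places the double bond between C-2 and C-3; a chloro group at C-3; an ethyl group at C-4.
The substituents are ordered alphabetically, ignoring any di-/tri- multipliers.
Putting it together: 3-chloro-4-ethyldec-2-enal.

3-chloro-4-ethyldec-2-enal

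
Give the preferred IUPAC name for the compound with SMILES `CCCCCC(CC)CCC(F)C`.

5-ethyl-2-fluorodecane

The longest continuous carbon chain has 10 atoms, so the parent hydride is decane.
Choose the numbering such that the substituent locant set {2,5} is lower than {6,9} at the first point of difference.
With this numbering: an ethyl group at C-5; a fluoro group at C-2.
Substituent prefixes are cited in alphabetical order (multiplying prefixes like di-/tri- are ignored for ordering).
The name is 5-ethyl-2-fluorodecane.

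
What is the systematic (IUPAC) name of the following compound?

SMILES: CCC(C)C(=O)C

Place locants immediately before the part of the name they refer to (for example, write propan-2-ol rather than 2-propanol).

The longest carbon chain that includes the carbonyl has 5 carbons, so the parent hydride is pentane.
A ketone (C=O on an internal carbon) is the principal characteristic group, giving the suffix -one.
The numbering direction is chosen so that numbering from this end puts the carbonyl group at C-2 rather than C-4.
That gives the carbonyl at C-2; a methyl group at C-3.
Putting it together: 3-methylpentan-2-one.

3-methylpentan-2-one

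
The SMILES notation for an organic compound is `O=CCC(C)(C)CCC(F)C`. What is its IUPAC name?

The longest carbon chain that includes the –CHO group has 7 carbons, so the parent hydride is heptane.
The principal characteristic group is an aldehyde (terminal –CHO), named with the suffix -al.
Choose the numbering such that the aldehyde carbon is C-1 by definition.
That gives a fluoro group at C-6; two methyl groups at C-3.
Substituent prefixes are cited in alphabetical order (multiplying prefixes like di-/tri- are ignored for ordering).
Putting it together: 6-fluoro-3,3-dimethylheptanal.

6-fluoro-3,3-dimethylheptanal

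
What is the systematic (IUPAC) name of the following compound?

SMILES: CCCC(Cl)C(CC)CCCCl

The longest continuous carbon chain has 8 atoms, so the parent hydride is octane.
Choose the numbering such that the substituent locant set {1,4,5} is lower than {4,5,8} at the first point of difference.
That gives chloro groups at C-1 and C-5; an ethyl group at C-4.
Substituent prefixes are cited in alphabetical order (multiplying prefixes like di-/tri- are ignored for ordering).
Putting it together: 1,5-dichloro-4-ethyloctane.

1,5-dichloro-4-ethyloctane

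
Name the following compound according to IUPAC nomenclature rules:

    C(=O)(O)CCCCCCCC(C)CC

The longest chain bearing the –COOH group is 11 carbons long (undecane).
A carboxylic acid (terminal –COOH) is the principal characteristic group, giving the suffix -oic acid.
Choose the numbering such that the carboxylic acid carbon is C-1 by definition.
That gives a methyl group at C-9.
Assembling the pieces gives 9-methylundecanoic acid.

9-methylundecanoic acid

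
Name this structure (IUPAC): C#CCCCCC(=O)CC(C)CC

The longest carbon chain that includes the carbonyl and the multiple bond has 11 carbons, so the parent hydride is undecane.
The highest-priority functional group is a ketone (C=O on an internal carbon), so the name ends in -one.
The chain contains a C≡C triple bond, so the unsaturation ending is -yne.
Choose the numbering such that numbering from this end puts the carbonyl group at C-5 rather than C-7.
That gives the carbonyl at C-5; the triple bond between C-10 and C-11; a methyl group at C-3.
Putting it together: 3-methylundec-10-yn-5-one.

3-methylundec-10-yn-5-one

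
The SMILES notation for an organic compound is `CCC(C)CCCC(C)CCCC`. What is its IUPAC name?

3,7-dimethylundecane

The longest carbon chain is 11 atoms: the parent is undecane.
The numbering direction is chosen so that the substituent locant set {3,7} is lower than {5,9} at the first point of difference.
That gives methyl groups at C-3 and C-7.
Assembling the pieces gives 3,7-dimethylundecane.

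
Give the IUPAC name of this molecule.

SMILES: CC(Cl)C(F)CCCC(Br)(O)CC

The longest carbon chain that includes the –OH group has 9 carbons, so the parent hydride is nonane.
An alcohol (–OH) is the principal characteristic group, giving the suffix -ol.
The numbering direction is chosen so that numbering from this end puts the hydroxyl group at C-3 rather than C-7.
With this numbering: the hydroxyl at C-3; a bromo group at C-3; a chloro group at C-8; a fluoro group at C-7.
Substituent prefixes are cited in alphabetical order (multiplying prefixes like di-/tri- are ignored for ordering).
The name is 3-bromo-8-chloro-7-fluorononan-3-ol.

3-bromo-8-chloro-7-fluorononan-3-ol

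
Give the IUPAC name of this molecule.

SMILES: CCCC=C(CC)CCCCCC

The longest carbon chain that includes the multiple bond has 11 carbons, so the parent hydride is undecane.
A C=C double bond in the chain gives the infix -ene-.
The numbering direction is chosen so that numbering from this end puts the double bond at C-4 rather than C-7.
With this numbering: the double bond between C-4 and C-5; an ethyl group at C-5.
Assembling the pieces gives 5-ethylundec-4-ene.

5-ethylundec-4-ene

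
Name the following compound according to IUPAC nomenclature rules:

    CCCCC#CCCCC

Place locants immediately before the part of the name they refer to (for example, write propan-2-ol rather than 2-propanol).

The longest chain bearing the multiple bond is 10 carbons long (decane).
A C≡C triple bond in the chain gives the infix -yne-.
Both numbering directions give the same locant set; either may be used.
That gives the triple bond between C-5 and C-6.
Putting it together: dec-5-yne.

dec-5-yne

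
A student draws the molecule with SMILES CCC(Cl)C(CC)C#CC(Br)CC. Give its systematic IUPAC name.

The longest chain bearing the multiple bond is 9 carbons long (nonane).
There is one C≡C triple bond, indicated by the ending -yne.
Choose the numbering such that numbering from this end puts the triple bond at C-4 rather than C-5.
That gives the triple bond between C-4 and C-5; a bromo group at C-3; a chloro group at C-7; an ethyl group at C-6.
The substituents are ordered alphabetically, ignoring any di-/tri- multipliers.
Assembling the pieces gives 3-bromo-7-chloro-6-ethylnon-4-yne.

3-bromo-7-chloro-6-ethylnon-4-yne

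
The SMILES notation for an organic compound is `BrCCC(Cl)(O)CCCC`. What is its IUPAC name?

1-bromo-3-chloroheptan-3-ol

The longest carbon chain that includes the –OH group has 7 carbons, so the parent hydride is heptane.
The highest-priority functional group is an alcohol (–OH), so the name ends in -ol.
Choose the numbering such that numbering from this end puts the hydroxyl group at C-3 rather than C-5.
This places the hydroxyl at C-3; a bromo group at C-1; a chloro group at C-3.
Prefixes are listed alphabetically: bromo, chloro.
Assembling the pieces gives 1-bromo-3-chloroheptan-3-ol.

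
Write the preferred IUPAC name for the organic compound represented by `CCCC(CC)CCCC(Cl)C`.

The longest continuous carbon chain has 9 atoms, so the parent hydride is nonane.
The numbering direction is chosen so that the substituent locant set {2,6} is lower than {4,8} at the first point of difference.
That gives a chloro group at C-2; an ethyl group at C-6.
Substituent prefixes are cited in alphabetical order (multiplying prefixes like di-/tri- are ignored for ordering).
The name is 2-chloro-6-ethylnonane.

2-chloro-6-ethylnonane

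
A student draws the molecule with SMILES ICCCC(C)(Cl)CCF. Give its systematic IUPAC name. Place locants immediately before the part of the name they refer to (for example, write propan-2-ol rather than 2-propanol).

3-chloro-1-fluoro-6-iodo-3-methylhexane

The parent chain contains 6 carbons (hexane).
Number the chain so that the substituent locant set {1,3,3,6} is lower than {1,4,4,6} at the first point of difference.
That gives a chloro group at C-3; a fluoro group at C-1; an iodo group at C-6; a methyl group at C-3.
The substituents are ordered alphabetically, ignoring any di-/tri- multipliers.
The name is 3-chloro-1-fluoro-6-iodo-3-methylhexane.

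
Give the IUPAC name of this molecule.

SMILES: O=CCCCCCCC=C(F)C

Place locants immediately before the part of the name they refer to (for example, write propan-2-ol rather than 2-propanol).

Counting along the main chain through the –CHO group and the multiple bond gives 10 carbons: the parent is decane.
An aldehyde (terminal –CHO) is the principal characteristic group, giving the suffix -al.
There is one C=C double bond, indicated by the ending -ene.
Number the chain so that the aldehyde carbon is C-1 by definition.
With this numbering: the double bond between C-8 and C-9; a fluoro group at C-9.
Assembling the pieces gives 9-fluorodec-8-enal.

9-fluorodec-8-enal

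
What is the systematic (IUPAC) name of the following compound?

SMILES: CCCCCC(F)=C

Counting along the main chain through the multiple bond gives 7 carbons: the parent is heptane.
The chain contains a C=C double bond, so the unsaturation ending is -ene.
Number the chain so that numbering from this end puts the double bond at C-1 rather than C-6.
With this numbering: the double bond between C-1 and C-2; a fluoro group at C-2.
Putting it together: 2-fluorohept-1-ene.

2-fluorohept-1-ene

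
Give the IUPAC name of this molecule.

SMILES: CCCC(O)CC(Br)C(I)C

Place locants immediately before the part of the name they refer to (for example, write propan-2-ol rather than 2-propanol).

6-bromo-7-iodooctan-4-ol

Counting along the main chain through the –OH group gives 8 carbons: the parent is octane.
An alcohol (–OH) is the principal characteristic group, giving the suffix -ol.
Number the chain so that numbering from this end puts the hydroxyl group at C-4 rather than C-5.
This places the hydroxyl at C-4; a bromo group at C-6; an iodo group at C-7.
The substituents are ordered alphabetically, ignoring any di-/tri- multipliers.
Putting it together: 6-bromo-7-iodooctan-4-ol.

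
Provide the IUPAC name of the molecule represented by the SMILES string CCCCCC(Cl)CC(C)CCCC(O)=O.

7-chloro-5-methyldodecanoic acid

The longest carbon chain that includes the –COOH group has 12 carbons, so the parent hydride is dodecane.
The principal characteristic group is a carboxylic acid (terminal –COOH), named with the suffix -oic acid.
Number the chain so that the carboxylic acid carbon is C-1 by definition.
With this numbering: a chloro group at C-7; a methyl group at C-5.
The substituents are ordered alphabetically, ignoring any di-/tri- multipliers.
The name is 7-chloro-5-methyldodecanoic acid.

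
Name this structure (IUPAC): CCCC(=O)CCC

Counting along the main chain through the carbonyl gives 7 carbons: the parent is heptane.
The principal characteristic group is a ketone (C=O on an internal carbon), named with the suffix -one.
Numbering from either end gives identical locants here.
With this numbering: the carbonyl at C-4.
Putting it together: heptan-4-one.

heptan-4-one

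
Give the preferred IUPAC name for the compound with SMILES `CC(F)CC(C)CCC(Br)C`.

The longest continuous carbon chain has 8 atoms, so the parent hydride is octane.
Number the chain so that the substituent locant set {2,4,7} is lower than {2,5,7} at the first point of difference.
This places a bromo group at C-7; a fluoro group at C-2; a methyl group at C-4.
The substituents are ordered alphabetically, ignoring any di-/tri- multipliers.
Assembling the pieces gives 7-bromo-2-fluoro-4-methyloctane.

7-bromo-2-fluoro-4-methyloctane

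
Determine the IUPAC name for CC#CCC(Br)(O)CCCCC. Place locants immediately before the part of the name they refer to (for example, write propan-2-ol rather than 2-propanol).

5-bromodec-2-yn-5-ol

Counting along the main chain through the –OH group and the multiple bond gives 10 carbons: the parent is decane.
The highest-priority functional group is an alcohol (–OH), so the name ends in -ol.
A C≡C triple bond in the chain gives the infix -yne-.
Choose the numbering such that numbering from this end puts the hydroxyl group at C-5 rather than C-6.
With this numbering: the hydroxyl at C-5; the triple bond between C-2 and C-3; a bromo group at C-5.
The name is 5-bromodec-2-yn-5-ol.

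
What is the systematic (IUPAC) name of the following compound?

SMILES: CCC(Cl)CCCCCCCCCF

The longest carbon chain is 12 atoms: the parent is dodecane.
Choose the numbering such that the substituent locant set {1,10} is lower than {3,12} at the first point of difference.
That gives a chloro group at C-10; a fluoro group at C-1.
The substituents are ordered alphabetically, ignoring any di-/tri- multipliers.
Assembling the pieces gives 10-chloro-1-fluorododecane.

10-chloro-1-fluorododecane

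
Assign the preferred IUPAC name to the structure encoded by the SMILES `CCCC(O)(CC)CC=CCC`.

4-ethylnon-6-en-4-ol

Counting along the main chain through the –OH group and the multiple bond gives 9 carbons: the parent is nonane.
The principal characteristic group is an alcohol (–OH), named with the suffix -ol.
A C=C double bond in the chain gives the infix -ene-.
Choose the numbering such that numbering from this end puts the hydroxyl group at C-4 rather than C-6.
That gives the hydroxyl at C-4; the double bond between C-6 and C-7; an ethyl group at C-4.
The name is 4-ethylnon-6-en-4-ol.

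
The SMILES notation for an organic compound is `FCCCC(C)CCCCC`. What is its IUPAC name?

1-fluoro-4-methylnonane

The longest continuous carbon chain has 9 atoms, so the parent hydride is nonane.
Choose the numbering such that the substituent locant set {1,4} is lower than {6,9} at the first point of difference.
With this numbering: a fluoro group at C-1; a methyl group at C-4.
Prefixes are listed alphabetically: fluoro, methyl.
The name is 1-fluoro-4-methylnonane.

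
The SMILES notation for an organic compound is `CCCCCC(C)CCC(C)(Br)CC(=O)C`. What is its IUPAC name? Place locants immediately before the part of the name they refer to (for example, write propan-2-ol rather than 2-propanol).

The longest chain bearing the carbonyl is 12 carbons long (dodecane).
The principal characteristic group is a ketone (C=O on an internal carbon), named with the suffix -one.
Choose the numbering such that numbering from this end puts the carbonyl group at C-2 rather than C-11.
This places the carbonyl at C-2; a bromo group at C-4; methyl groups at C-4 and C-7.
Substituent prefixes are cited in alphabetical order (multiplying prefixes like di-/tri- are ignored for ordering).
Assembling the pieces gives 4-bromo-4,7-dimethyldodecan-2-one.

4-bromo-4,7-dimethyldodecan-2-one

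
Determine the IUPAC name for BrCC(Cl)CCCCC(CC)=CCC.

10-bromo-9-chloro-4-ethyldec-3-ene

The longest carbon chain that includes the multiple bond has 10 carbons, so the parent hydride is decane.
The chain contains a C=C double bond, so the unsaturation ending is -ene.
The numbering direction is chosen so that numbering from this end puts the double bond at C-3 rather than C-7.
This places the double bond between C-3 and C-4; a bromo group at C-10; a chloro group at C-9; an ethyl group at C-4.
Prefixes are listed alphabetically: bromo, chloro, ethyl.
Putting it together: 10-bromo-9-chloro-4-ethyldec-3-ene.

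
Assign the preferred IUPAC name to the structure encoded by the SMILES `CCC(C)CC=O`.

Counting along the main chain through the –CHO group gives 5 carbons: the parent is pentane.
The highest-priority functional group is an aldehyde (terminal –CHO), so the name ends in -al.
Number the chain so that the aldehyde carbon is C-1 by definition.
With this numbering: a methyl group at C-3.
Assembling the pieces gives 3-methylpentanal.

3-methylpentanal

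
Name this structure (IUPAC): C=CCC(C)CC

4-methylhex-1-ene

The longest chain bearing the multiple bond is 6 carbons long (hexane).
There is one C=C double bond, indicated by the ending -ene.
The numbering direction is chosen so that numbering from this end puts the double bond at C-1 rather than C-5.
That gives the double bond between C-1 and C-2; a methyl group at C-4.
The name is 4-methylhex-1-ene.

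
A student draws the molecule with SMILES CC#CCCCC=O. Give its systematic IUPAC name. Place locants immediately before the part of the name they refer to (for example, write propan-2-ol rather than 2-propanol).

hept-5-ynal

The longest carbon chain that includes the –CHO group and the multiple bond has 7 carbons, so the parent hydride is heptane.
The highest-priority functional group is an aldehyde (terminal –CHO), so the name ends in -al.
A C≡C triple bond in the chain gives the infix -yne-.
Choose the numbering such that the aldehyde carbon is C-1 by definition.
This places the triple bond between C-5 and C-6.
The name is hept-5-ynal.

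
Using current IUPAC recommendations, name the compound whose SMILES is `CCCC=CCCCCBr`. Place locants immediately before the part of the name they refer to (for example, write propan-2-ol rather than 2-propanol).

9-bromonon-4-ene

Counting along the main chain through the multiple bond gives 9 carbons: the parent is nonane.
The chain contains a C=C double bond, so the unsaturation ending is -ene.
Number the chain so that numbering from this end puts the double bond at C-4 rather than C-5.
This places the double bond between C-4 and C-5; a bromo group at C-9.
The name is 9-bromonon-4-ene.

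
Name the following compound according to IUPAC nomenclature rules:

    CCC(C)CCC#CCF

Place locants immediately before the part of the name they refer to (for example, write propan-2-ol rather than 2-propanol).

1-fluoro-6-methyloct-2-yne

The longest carbon chain that includes the multiple bond has 8 carbons, so the parent hydride is octane.
The chain contains a C≡C triple bond, so the unsaturation ending is -yne.
Choose the numbering such that numbering from this end puts the triple bond at C-2 rather than C-6.
That gives the triple bond between C-2 and C-3; a fluoro group at C-1; a methyl group at C-6.
Prefixes are listed alphabetically: fluoro, methyl.
Assembling the pieces gives 1-fluoro-6-methyloct-2-yne.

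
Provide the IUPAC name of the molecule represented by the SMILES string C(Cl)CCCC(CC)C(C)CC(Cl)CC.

The parent chain contains 10 carbons (decane).
Number the chain so that the substituent locant set {1,5,6,8} is lower than {3,5,6,10} at the first point of difference.
This places chloro groups at C-1 and C-8; an ethyl group at C-5; a methyl group at C-6.
The substituents are ordered alphabetically, ignoring any di-/tri- multipliers.
Assembling the pieces gives 1,8-dichloro-5-ethyl-6-methyldecane.

1,8-dichloro-5-ethyl-6-methyldecane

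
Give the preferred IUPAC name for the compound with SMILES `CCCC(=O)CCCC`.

octan-4-one

Counting along the main chain through the carbonyl gives 8 carbons: the parent is octane.
The principal characteristic group is a ketone (C=O on an internal carbon), named with the suffix -one.
Number the chain so that numbering from this end puts the carbonyl group at C-4 rather than C-5.
With this numbering: the carbonyl at C-4.
Assembling the pieces gives octan-4-one.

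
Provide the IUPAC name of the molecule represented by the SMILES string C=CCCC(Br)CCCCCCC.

The longest carbon chain that includes the multiple bond has 12 carbons, so the parent hydride is dodecane.
There is one C=C double bond, indicated by the ending -ene.
Choose the numbering such that numbering from this end puts the double bond at C-1 rather than C-11.
With this numbering: the double bond between C-1 and C-2; a bromo group at C-5.
Assembling the pieces gives 5-bromododec-1-ene.

5-bromododec-1-ene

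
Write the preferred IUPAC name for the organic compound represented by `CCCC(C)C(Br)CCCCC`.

The longest continuous carbon chain has 10 atoms, so the parent hydride is decane.
Choose the numbering such that the substituent locant set {4,5} is lower than {6,7} at the first point of difference.
With this numbering: a bromo group at C-5; a methyl group at C-4.
Substituent prefixes are cited in alphabetical order (multiplying prefixes like di-/tri- are ignored for ordering).
Assembling the pieces gives 5-bromo-4-methyldecane.

5-bromo-4-methyldecane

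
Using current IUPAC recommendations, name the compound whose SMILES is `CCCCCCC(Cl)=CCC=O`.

4-chlorodec-3-enal

The longest carbon chain that includes the –CHO group and the multiple bond has 10 carbons, so the parent hydride is decane.
The highest-priority functional group is an aldehyde (terminal –CHO), so the name ends in -al.
The chain contains a C=C double bond, so the unsaturation ending is -ene.
Number the chain so that the aldehyde carbon is C-1 by definition.
This places the double bond between C-3 and C-4; a chloro group at C-4.
The name is 4-chlorodec-3-enal.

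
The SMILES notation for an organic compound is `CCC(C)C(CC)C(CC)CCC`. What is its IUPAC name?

The longest continuous carbon chain has 8 atoms, so the parent hydride is octane.
Choose the numbering such that the substituent locant set {3,4,5} is lower than {4,5,6} at the first point of difference.
That gives ethyl groups at C-4 and C-5; a methyl group at C-3.
Substituent prefixes are cited in alphabetical order (multiplying prefixes like di-/tri- are ignored for ordering).
The name is 4,5-diethyl-3-methyloctane.

4,5-diethyl-3-methyloctane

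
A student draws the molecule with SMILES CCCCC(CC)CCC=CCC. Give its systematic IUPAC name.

The longest carbon chain that includes the multiple bond has 11 carbons, so the parent hydride is undecane.
There is one C=C double bond, indicated by the ending -ene.
Number the chain so that numbering from this end puts the double bond at C-3 rather than C-8.
With this numbering: the double bond between C-3 and C-4; an ethyl group at C-7.
Putting it together: 7-ethylundec-3-ene.

7-ethylundec-3-ene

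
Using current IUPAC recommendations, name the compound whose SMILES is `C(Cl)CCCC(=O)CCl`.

1,6-dichlorohexan-2-one

Counting along the main chain through the carbonyl gives 6 carbons: the parent is hexane.
A ketone (C=O on an internal carbon) is the principal characteristic group, giving the suffix -one.
Choose the numbering such that numbering from this end puts the carbonyl group at C-2 rather than C-5.
With this numbering: the carbonyl at C-2; chloro groups at C-1 and C-6.
Putting it together: 1,6-dichlorohexan-2-one.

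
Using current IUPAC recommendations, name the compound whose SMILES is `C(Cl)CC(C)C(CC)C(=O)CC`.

7-chloro-4-ethyl-5-methylheptan-3-one

The longest carbon chain that includes the carbonyl has 7 carbons, so the parent hydride is heptane.
The highest-priority functional group is a ketone (C=O on an internal carbon), so the name ends in -one.
The numbering direction is chosen so that numbering from this end puts the carbonyl group at C-3 rather than C-5.
This places the carbonyl at C-3; a chloro group at C-7; an ethyl group at C-4; a methyl group at C-5.
The substituents are ordered alphabetically, ignoring any di-/tri- multipliers.
Putting it together: 7-chloro-4-ethyl-5-methylheptan-3-one.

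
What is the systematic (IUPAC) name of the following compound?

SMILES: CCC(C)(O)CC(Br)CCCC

Counting along the main chain through the –OH group gives 9 carbons: the parent is nonane.
The highest-priority functional group is an alcohol (–OH), so the name ends in -ol.
The numbering direction is chosen so that numbering from this end puts the hydroxyl group at C-3 rather than C-7.
With this numbering: the hydroxyl at C-3; a bromo group at C-5; a methyl group at C-3.
The substituents are ordered alphabetically, ignoring any di-/tri- multipliers.
The name is 5-bromo-3-methylnonan-3-ol.

5-bromo-3-methylnonan-3-ol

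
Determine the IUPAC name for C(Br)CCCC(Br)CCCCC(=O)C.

The longest carbon chain that includes the carbonyl has 11 carbons, so the parent hydride is undecane.
The highest-priority functional group is a ketone (C=O on an internal carbon), so the name ends in -one.
Choose the numbering such that numbering from this end puts the carbonyl group at C-2 rather than C-10.
That gives the carbonyl at C-2; bromo groups at C-7 and C-11.
Putting it together: 7,11-dibromoundecan-2-one.

7,11-dibromoundecan-2-one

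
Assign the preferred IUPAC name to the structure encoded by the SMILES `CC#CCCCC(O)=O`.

hept-5-ynoic acid

The longest chain bearing the –COOH group and the multiple bond is 7 carbons long (heptane).
A carboxylic acid (terminal –COOH) is the principal characteristic group, giving the suffix -oic acid.
A C≡C triple bond in the chain gives the infix -yne-.
Choose the numbering such that the carboxylic acid carbon is C-1 by definition.
That gives the triple bond between C-5 and C-6.
Assembling the pieces gives hept-5-ynoic acid.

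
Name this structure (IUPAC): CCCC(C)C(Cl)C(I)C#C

4-chloro-3-iodo-5-methyloct-1-yne

Counting along the main chain through the multiple bond gives 8 carbons: the parent is octane.
There is one C≡C triple bond, indicated by the ending -yne.
Number the chain so that numbering from this end puts the triple bond at C-1 rather than C-7.
That gives the triple bond between C-1 and C-2; a chloro group at C-4; an iodo group at C-3; a methyl group at C-5.
The substituents are ordered alphabetically, ignoring any di-/tri- multipliers.
Putting it together: 4-chloro-3-iodo-5-methyloct-1-yne.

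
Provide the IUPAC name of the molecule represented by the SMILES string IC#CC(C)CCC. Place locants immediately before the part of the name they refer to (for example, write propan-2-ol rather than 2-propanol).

1-iodo-3-methylhex-1-yne

The longest chain bearing the multiple bond is 6 carbons long (hexane).
There is one C≡C triple bond, indicated by the ending -yne.
The numbering direction is chosen so that numbering from this end puts the triple bond at C-1 rather than C-5.
With this numbering: the triple bond between C-1 and C-2; an iodo group at C-1; a methyl group at C-3.
The substituents are ordered alphabetically, ignoring any di-/tri- multipliers.
The name is 1-iodo-3-methylhex-1-yne.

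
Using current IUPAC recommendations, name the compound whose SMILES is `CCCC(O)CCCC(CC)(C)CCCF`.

8-ethyl-11-fluoro-8-methylundecan-4-ol

The longest carbon chain that includes the –OH group has 11 carbons, so the parent hydride is undecane.
The principal characteristic group is an alcohol (–OH), named with the suffix -ol.
The numbering direction is chosen so that numbering from this end puts the hydroxyl group at C-4 rather than C-8.
With this numbering: the hydroxyl at C-4; an ethyl group at C-8; a fluoro group at C-11; a methyl group at C-8.
The substituents are ordered alphabetically, ignoring any di-/tri- multipliers.
Putting it together: 8-ethyl-11-fluoro-8-methylundecan-4-ol.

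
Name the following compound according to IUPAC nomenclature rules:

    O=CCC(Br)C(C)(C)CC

3-bromo-4,4-dimethylhexanal

The longest carbon chain that includes the –CHO group has 6 carbons, so the parent hydride is hexane.
An aldehyde (terminal –CHO) is the principal characteristic group, giving the suffix -al.
The numbering direction is chosen so that the aldehyde carbon is C-1 by definition.
This places a bromo group at C-3; two methyl groups at C-4.
Substituent prefixes are cited in alphabetical order (multiplying prefixes like di-/tri- are ignored for ordering).
The name is 3-bromo-4,4-dimethylhexanal.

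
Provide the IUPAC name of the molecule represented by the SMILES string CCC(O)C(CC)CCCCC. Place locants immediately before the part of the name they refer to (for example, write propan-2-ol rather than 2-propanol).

Counting along the main chain through the –OH group gives 9 carbons: the parent is nonane.
An alcohol (–OH) is the principal characteristic group, giving the suffix -ol.
Choose the numbering such that numbering from this end puts the hydroxyl group at C-3 rather than C-7.
That gives the hydroxyl at C-3; an ethyl group at C-4.
The name is 4-ethylnonan-3-ol.

4-ethylnonan-3-ol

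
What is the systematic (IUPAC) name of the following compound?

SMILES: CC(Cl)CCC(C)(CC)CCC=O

7-chloro-4-ethyl-4-methyloctanal

Counting along the main chain through the –CHO group gives 8 carbons: the parent is octane.
The principal characteristic group is an aldehyde (terminal –CHO), named with the suffix -al.
Choose the numbering such that the aldehyde carbon is C-1 by definition.
That gives a chloro group at C-7; an ethyl group at C-4; a methyl group at C-4.
Substituent prefixes are cited in alphabetical order (multiplying prefixes like di-/tri- are ignored for ordering).
The name is 7-chloro-4-ethyl-4-methyloctanal.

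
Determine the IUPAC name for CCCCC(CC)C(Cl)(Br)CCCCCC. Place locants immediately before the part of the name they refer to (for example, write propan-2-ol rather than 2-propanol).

6-bromo-6-chloro-5-ethyldodecane

The parent chain contains 12 carbons (dodecane).
The numbering direction is chosen so that the substituent locant set {5,6,6} is lower than {7,7,8} at the first point of difference.
This places a bromo group at C-6; a chloro group at C-6; an ethyl group at C-5.
Substituent prefixes are cited in alphabetical order (multiplying prefixes like di-/tri- are ignored for ordering).
Putting it together: 6-bromo-6-chloro-5-ethyldodecane.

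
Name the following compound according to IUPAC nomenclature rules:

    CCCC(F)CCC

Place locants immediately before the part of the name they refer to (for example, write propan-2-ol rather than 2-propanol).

4-fluoroheptane

The parent chain contains 7 carbons (heptane).
Both numbering directions give the same locant set; either may be used.
With this numbering: a fluoro group at C-4.
Putting it together: 4-fluoroheptane.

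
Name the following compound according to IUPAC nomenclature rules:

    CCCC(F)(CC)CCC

4-ethyl-4-fluoroheptane

The parent chain contains 7 carbons (heptane).
Both numbering directions give the same locant set; either may be used.
This places an ethyl group at C-4; a fluoro group at C-4.
Prefixes are listed alphabetically: ethyl, fluoro.
Putting it together: 4-ethyl-4-fluoroheptane.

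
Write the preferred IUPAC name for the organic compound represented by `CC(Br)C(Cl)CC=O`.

4-bromo-3-chloropentanal

Counting along the main chain through the –CHO group gives 5 carbons: the parent is pentane.
The highest-priority functional group is an aldehyde (terminal –CHO), so the name ends in -al.
Number the chain so that the aldehyde carbon is C-1 by definition.
This places a bromo group at C-4; a chloro group at C-3.
The substituents are ordered alphabetically, ignoring any di-/tri- multipliers.
Putting it together: 4-bromo-3-chloropentanal.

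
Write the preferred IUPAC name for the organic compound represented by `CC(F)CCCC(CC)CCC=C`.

5-ethyl-9-fluorodec-1-ene

The longest chain bearing the multiple bond is 10 carbons long (decane).
The chain contains a C=C double bond, so the unsaturation ending is -ene.
Choose the numbering such that numbering from this end puts the double bond at C-1 rather than C-9.
That gives the double bond between C-1 and C-2; an ethyl group at C-5; a fluoro group at C-9.
Prefixes are listed alphabetically: ethyl, fluoro.
The name is 5-ethyl-9-fluorodec-1-ene.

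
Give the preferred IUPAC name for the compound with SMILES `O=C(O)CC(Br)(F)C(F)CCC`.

The longest carbon chain that includes the –COOH group has 7 carbons, so the parent hydride is heptane.
The principal characteristic group is a carboxylic acid (terminal –COOH), named with the suffix -oic acid.
Number the chain so that the carboxylic acid carbon is C-1 by definition.
That gives a bromo group at C-3; fluoro groups at C-3 and C-4.
Prefixes are listed alphabetically: bromo, fluoro.
The name is 3-bromo-3,4-difluoroheptanoic acid.

3-bromo-3,4-difluoroheptanoic acid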